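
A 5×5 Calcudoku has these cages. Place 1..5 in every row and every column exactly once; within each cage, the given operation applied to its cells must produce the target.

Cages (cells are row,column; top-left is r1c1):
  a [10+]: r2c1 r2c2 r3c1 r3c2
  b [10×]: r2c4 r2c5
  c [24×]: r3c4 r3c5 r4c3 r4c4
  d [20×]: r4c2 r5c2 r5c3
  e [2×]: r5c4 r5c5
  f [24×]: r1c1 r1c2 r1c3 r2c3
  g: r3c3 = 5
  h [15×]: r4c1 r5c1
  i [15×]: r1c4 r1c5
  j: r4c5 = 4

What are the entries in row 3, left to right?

Cage g is a single given cell; hence r3c3 = 5.
J is a freebie, so r4c5 = 4.
Cage c has product 24, leaving r3c4 = 4.
In row 5, 3 can only go at r5c1, so r5c1 = 3.
3 is placed in column 1, leaving r4c1 = 5.
Cage d has product 20, which forces r5c2 = 5.
Row 5 needs a 4, and only r5c3 is open for it.
The 3 cells of cage d must have product 20, which forces r4c2 = 1.
The 4 cells of cage c must have product 24, leaving r3c5 = 1.
1 is placed in column 5; hence r5c5 = 2.
Cage a has sum 10, so r2c1 = 1.
The 4 cells of cage a must have sum 10; hence r2c2 = 4.
Cage b needs two cells with product 10, so r2c4 = 2.
2 is placed in column 5, leaving r2c5 = 5.
Row 3 now contains 1; hence r3c1 = 2.
Cage a needs sum 10, which forces r3c2 = 3.
Column 4 already has 2, so r4c4 = 3.
2 is placed in row 5, leaving r5c4 = 1.
2 is placed in column 1, which forces r1c1 = 4.
3 is placed in column 2; hence r1c2 = 2.
Cage f needs product 24, so r1c3 = 1.
Column 4 now contains 3, leaving r1c4 = 5.
5 is placed in column 5, so r1c5 = 3.
Row 2 now contains 2; hence r2c3 = 3.
Row 4 now contains 3; hence r4c3 = 2.
Completed grid: 4 2 1 5 3 / 1 4 3 2 5 / 2 3 5 4 1 / 5 1 2 3 4 / 3 5 4 1 2.

2 3 5 4 1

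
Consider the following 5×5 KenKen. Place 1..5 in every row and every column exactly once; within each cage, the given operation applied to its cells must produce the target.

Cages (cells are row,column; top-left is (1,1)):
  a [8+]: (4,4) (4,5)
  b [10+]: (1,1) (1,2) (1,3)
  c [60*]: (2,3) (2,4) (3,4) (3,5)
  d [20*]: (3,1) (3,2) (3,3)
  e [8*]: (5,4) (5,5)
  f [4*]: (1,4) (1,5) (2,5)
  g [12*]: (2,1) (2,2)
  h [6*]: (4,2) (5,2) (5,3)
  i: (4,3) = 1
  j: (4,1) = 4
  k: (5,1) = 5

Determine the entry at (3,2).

Cage j is given; hence (4,1) = 4.
Cage i is a single given cell, leaving (4,3) = 1.
K is a freebie; hence (5,1) = 5.
Column 1 now contains 4, leaving (2,1) = 3.
Cage g's pair has product 12, leaving (2,2) = 4.
5 is placed in column 1, so (3,1) = 1.
Column 2 already has 4, leaving (3,2) = 5.
Row 3 now contains 5, so (3,3) = 4.
The 3 cells of cage h must have product 6, leaving (5,2) = 1.
1 is placed in column 1, leaving (1,1) = 2.
Cage b has sum 10, leaving (1,2) = 3.
Cage b has sum 10, leaving (1,3) = 5.
Row 1 now contains 2, leaving (1,4) = 1.
Row 1 already has 1, leaving (1,5) = 4.
Column 3 already has 5; hence (2,3) = 2.
Row 2 already has 2, which forces (2,4) = 5.
Row 2 already has 2, so (2,5) = 1.
3 is placed in column 2; hence (4,2) = 2.
5 is placed in column 4, which forces (4,4) = 3.
Row 4 now contains 3, leaving (4,5) = 5.
Column 3 now contains 2, so (5,3) = 3.
Column 5 now contains 4, leaving (5,5) = 2.
Column 4 already has 3, so (3,4) = 2.
2 is placed in column 5, which forces (3,5) = 3.
Row 5 already has 2, leaving (5,4) = 4.
Filled in: 2 3 5 1 4 / 3 4 2 5 1 / 1 5 4 2 3 / 4 2 1 3 5 / 5 1 3 4 2.

5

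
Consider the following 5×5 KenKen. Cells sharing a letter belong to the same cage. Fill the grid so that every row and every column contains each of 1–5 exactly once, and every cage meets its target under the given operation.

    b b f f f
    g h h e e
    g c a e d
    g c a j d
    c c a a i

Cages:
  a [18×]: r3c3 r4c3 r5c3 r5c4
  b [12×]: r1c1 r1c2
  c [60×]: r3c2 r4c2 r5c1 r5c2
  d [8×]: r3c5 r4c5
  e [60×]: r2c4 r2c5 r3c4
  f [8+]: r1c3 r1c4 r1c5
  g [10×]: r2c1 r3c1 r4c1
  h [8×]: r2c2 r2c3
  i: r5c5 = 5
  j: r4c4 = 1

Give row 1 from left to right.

3 4 5 2 1

Cage j is given; hence r4c4 = 1.
The 4 cells of cage a must have product 18; hence r5c4 = 3.
Cage i is given, which forces r5c5 = 5.
The 3 cells of cage e must have product 60, leaving r2c5 = 3.
The only place for 1 in row 2 is r2c1.
Column 1 already has 1; hence r5c1 = 4.
Cage c needs product 60, so r5c2 = 1.
Row 5 already has 1, which forces r5c3 = 2.
Column 1 already has 4; hence r1c1 = 3.
Cage b needs two cells with product 12, which forces r1c2 = 4.
Cage h's pair has product 8, so r2c2 = 2.
Column 3 now contains 2, so r2c3 = 4.
4 is placed in row 2, leaving r2c4 = 5.
Cage a has product 18, so r3c3 = 1.
Column 4 already has 5, which forces r3c4 = 4.
Row 3 already has 4, which forces r3c5 = 2.
Column 3 now contains 2, so r4c3 = 3.
Column 5 now contains 2, which forces r4c5 = 4.
1 is placed in column 3, which forces r1c3 = 5.
Column 4 already has 5, leaving r1c4 = 2.
Column 5 now contains 2, so r1c5 = 1.
Row 3 now contains 2, which forces r3c1 = 5.
The 4 cells of cage c must have product 60, so r3c2 = 3.
Cage g has product 10; hence r4c1 = 2.
Row 4 now contains 3; hence r4c2 = 5.
Filled in: 3 4 5 2 1 / 1 2 4 5 3 / 5 3 1 4 2 / 2 5 3 1 4 / 4 1 2 3 5.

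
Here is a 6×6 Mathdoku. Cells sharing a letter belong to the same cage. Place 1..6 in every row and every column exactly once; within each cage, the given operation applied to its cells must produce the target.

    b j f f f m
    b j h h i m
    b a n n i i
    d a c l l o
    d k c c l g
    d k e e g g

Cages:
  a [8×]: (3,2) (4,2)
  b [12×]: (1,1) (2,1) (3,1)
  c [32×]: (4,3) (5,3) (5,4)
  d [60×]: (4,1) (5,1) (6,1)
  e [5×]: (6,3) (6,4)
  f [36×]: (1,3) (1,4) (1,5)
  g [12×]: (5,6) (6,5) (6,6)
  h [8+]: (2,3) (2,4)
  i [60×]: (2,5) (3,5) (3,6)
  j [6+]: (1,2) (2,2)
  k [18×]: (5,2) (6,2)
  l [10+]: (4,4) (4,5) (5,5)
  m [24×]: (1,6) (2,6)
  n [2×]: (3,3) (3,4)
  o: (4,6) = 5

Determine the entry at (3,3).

Cage c has product 32, leaving (4,3) = 4.
O is a freebie, leaving (4,6) = 5.
Cage c has product 32; hence (5,3) = 2.
Cage c needs product 32; hence (5,4) = 4.
Cage a's pair has product 8, which forces (3,2) = 4.
Column 3 now contains 2; hence (3,3) = 1.
The two cells of cage n must have product 2, which forces (3,4) = 2.
Row 4 already has 4, leaving (4,2) = 2.
Column 3 already has 1, which forces (6,3) = 5.
Row 6 already has 5, leaving (6,4) = 1.
The 3 cells of cage f must have product 36; hence (1,5) = 2.
Cage h's pair has sum 8, which forces (2,3) = 3.
Cage h's pair has sum 8, so (2,4) = 5.
2 is placed in column 5, so (2,5) = 4.
Row 2 already has 4, leaving (2,6) = 6.
Cage i needs product 60, so (3,5) = 5.
6 is placed in column 6; hence (3,6) = 3.
Cage d needs product 60, leaving (5,1) = 5.
The 3 cells of cage g must have product 12, so (5,6) = 1.
Cage b has product 12; hence (1,1) = 1.
Cage j needs two cells with sum 6; hence (1,2) = 5.
Column 3 already has 3, so (1,3) = 6.
Cage f needs product 36, which forces (1,4) = 3.
6 is placed in column 6, so (1,6) = 4.
Cage b has product 12; hence (2,1) = 2.
5 is placed in row 2, so (2,2) = 1.
Row 3 now contains 3; hence (3,1) = 6.
Column 1 now contains 6, which forces (4,1) = 3.
3 is placed in column 4, which forces (4,4) = 6.
The 3 cells of cage l must have sum 10, so (4,5) = 1.
Column 1 now contains 2, leaving (6,1) = 4.
4 is placed in column 6; hence (6,6) = 2.
Cage l has sum 10, which forces (5,5) = 3.
Cage g needs product 12, which forces (6,5) = 6.
Row 5 already has 3, which forces (5,2) = 6.
Row 6 now contains 6, so (6,2) = 3.
Completed grid: 1 5 6 3 2 4 / 2 1 3 5 4 6 / 6 4 1 2 5 3 / 3 2 4 6 1 5 / 5 6 2 4 3 1 / 4 3 5 1 6 2.

1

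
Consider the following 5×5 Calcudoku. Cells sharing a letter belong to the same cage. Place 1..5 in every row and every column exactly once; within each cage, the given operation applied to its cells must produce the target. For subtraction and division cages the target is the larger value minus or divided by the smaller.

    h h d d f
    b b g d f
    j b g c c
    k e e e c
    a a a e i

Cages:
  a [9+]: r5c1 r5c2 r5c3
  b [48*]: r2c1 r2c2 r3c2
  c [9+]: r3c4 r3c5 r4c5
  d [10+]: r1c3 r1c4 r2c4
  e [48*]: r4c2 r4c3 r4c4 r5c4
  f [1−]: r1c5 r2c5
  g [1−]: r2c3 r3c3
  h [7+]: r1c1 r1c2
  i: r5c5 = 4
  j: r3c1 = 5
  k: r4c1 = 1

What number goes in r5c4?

The 3 cells of cage b must have product 48, so r2c1 = 4.
Cage b has product 48; hence r2c2 = 3.
Cage j is a single given cell, leaving r3c1 = 5.
The 3 cells of cage b must have product 48, leaving r3c2 = 4.
Cage k is given, leaving r4c1 = 1.
Row 4 already has 1, leaving r4c2 = 2.
I is a freebie, so r5c5 = 4.
Cage h needs two cells with sum 7, leaving r1c1 = 2.
Column 2 already has 2, leaving r1c2 = 5.
Cage c has sum 9, so r4c5 = 5.
Cage a needs sum 9, leaving r5c1 = 3.
5 is placed in column 2, which forces r5c2 = 1.
Row 5 already has 1, so r5c3 = 5.
4 is placed in row 5, which forces r5c4 = 2.
The 3 cells of cage d must have sum 10, which forces r2c4 = 5.
Cage f's pair has difference 1, so r2c5 = 2.
Row 2 now contains 2; hence r2c3 = 1.
The two cells of cage g must have difference 1, so r3c3 = 2.
Column 3 now contains 1; hence r1c3 = 4.
The 3 cells of cage d must have sum 10, so r1c4 = 1.
Row 1 now contains 1, which forces r1c5 = 3.
Column 4 already has 1, which forces r3c4 = 3.
Column 5 already has 3; hence r3c5 = 1.
Column 3 already has 4, which forces r4c3 = 3.
Column 4 already has 3, so r4c4 = 4.
Filled in: 2 5 4 1 3 / 4 3 1 5 2 / 5 4 2 3 1 / 1 2 3 4 5 / 3 1 5 2 4.

2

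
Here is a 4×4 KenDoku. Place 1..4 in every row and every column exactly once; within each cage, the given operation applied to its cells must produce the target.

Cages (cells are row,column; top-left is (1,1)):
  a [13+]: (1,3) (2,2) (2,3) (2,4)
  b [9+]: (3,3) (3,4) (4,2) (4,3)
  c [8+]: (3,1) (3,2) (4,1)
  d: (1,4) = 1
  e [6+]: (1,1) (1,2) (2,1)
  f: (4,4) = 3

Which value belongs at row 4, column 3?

The 4 cells of cage a must have sum 13, so (1,3) = 4.
D is a freebie, leaving (1,4) = 1.
F is a freebie; hence (4,4) = 3.
The 3 cells of cage e must have sum 6, so (2,1) = 1.
In row 3, 3 can only go at (3,1), so (3,1) = 3.
3 is placed in column 1; hence (1,1) = 2.
Cage e has sum 6, so (1,2) = 3.
Cage c has sum 8, leaving (3,2) = 1.
Row 3 already has 1, leaving (3,3) = 2.
2 is placed in row 3, so (3,4) = 4.
Cage c has sum 8; hence (4,1) = 4.
Row 4 now contains 4, leaving (4,2) = 2.
Column 3 already has 2; hence (4,3) = 1.
Column 2 already has 2, leaving (2,2) = 4.
Column 3 already has 2, so (2,3) = 3.
4 is placed in column 4, which forces (2,4) = 2.
Filled in: 2 3 4 1 / 1 4 3 2 / 3 1 2 4 / 4 2 1 3.

1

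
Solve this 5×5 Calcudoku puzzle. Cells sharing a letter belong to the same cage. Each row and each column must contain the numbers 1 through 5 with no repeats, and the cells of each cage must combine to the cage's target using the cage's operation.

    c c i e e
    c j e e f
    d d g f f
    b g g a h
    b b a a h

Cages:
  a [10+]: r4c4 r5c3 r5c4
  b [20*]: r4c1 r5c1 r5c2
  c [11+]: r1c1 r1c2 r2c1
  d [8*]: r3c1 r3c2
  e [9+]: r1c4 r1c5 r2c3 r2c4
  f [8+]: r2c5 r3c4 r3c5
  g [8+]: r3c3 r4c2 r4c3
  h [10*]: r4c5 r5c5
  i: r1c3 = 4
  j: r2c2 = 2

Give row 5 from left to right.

1 5 3 4 2

Cage i is a single given cell, leaving r1c3 = 4.
J is a freebie, leaving r2c2 = 2.
Column 2 now contains 2, leaving r3c2 = 4.
Row 3 now contains 4; hence r3c1 = 2.
Cage f needs sum 8, leaving r2c5 = 4.
Cage g has sum 8; hence r4c3 = 2.
Row 4 now contains 2, which forces r4c5 = 5.
Column 5 now contains 5, which forces r5c5 = 2.
The 4 cells of cage e must have sum 9, leaving r1c4 = 2.
Row 3 needs a 5, and only r3c3 is open for it.
Cage g has sum 8, which forces r4c2 = 1.
Column 2 now contains 1, so r5c2 = 5.
5 is placed in row 5, which forces r5c4 = 4.
Cage c needs sum 11, which forces r1c1 = 5.
5 is placed in column 2, leaving r1c2 = 3.
Row 1 now contains 3, which forces r1c5 = 1.
Cage c needs sum 11; hence r2c1 = 3.
Row 2 already has 3, leaving r2c3 = 1.
Row 2 now contains 1, leaving r2c4 = 5.
Column 5 already has 1, which forces r3c5 = 3.
Row 4 already has 1; hence r4c1 = 4.
4 is placed in column 4, which forces r4c4 = 3.
4 is placed in row 5, leaving r5c1 = 1.
Cage a has sum 10, so r5c3 = 3.
Row 3 now contains 3, so r3c4 = 1.
Filled in: 5 3 4 2 1 / 3 2 1 5 4 / 2 4 5 1 3 / 4 1 2 3 5 / 1 5 3 4 2.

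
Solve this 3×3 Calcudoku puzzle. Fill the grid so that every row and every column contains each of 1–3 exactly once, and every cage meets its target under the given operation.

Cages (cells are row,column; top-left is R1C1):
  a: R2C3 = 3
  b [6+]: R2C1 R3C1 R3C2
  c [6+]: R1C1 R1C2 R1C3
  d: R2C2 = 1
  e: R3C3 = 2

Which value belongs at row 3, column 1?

1

Cage d is given; hence R2C2 = 1.
Cage a is given, which forces R2C3 = 3.
E is a freebie; hence R3C3 = 2.
Column 3 now contains 2, so R1C3 = 1.
3 is placed in row 2, which forces R2C1 = 2.
Cage b has sum 6, leaving R3C1 = 1.
Row 3 now contains 2, leaving R3C2 = 3.
2 is placed in column 1, so R1C1 = 3.
Column 2 already has 3, which forces R1C2 = 2.
The full grid is 3 2 1 / 2 1 3 / 1 3 2.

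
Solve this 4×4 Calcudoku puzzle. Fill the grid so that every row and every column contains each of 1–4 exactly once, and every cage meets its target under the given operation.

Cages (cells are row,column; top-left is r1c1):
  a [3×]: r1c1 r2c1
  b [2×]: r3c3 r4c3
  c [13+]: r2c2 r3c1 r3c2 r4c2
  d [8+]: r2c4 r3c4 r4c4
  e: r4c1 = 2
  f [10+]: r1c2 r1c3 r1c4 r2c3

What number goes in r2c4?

Cage c needs sum 13; hence r3c1 = 4.
E is a freebie, so r4c1 = 2.
2 is placed in row 4; hence r4c3 = 1.
Column 3 already has 1, so r3c3 = 2.
Cage c has sum 13, leaving r2c2 = 2.
2 is placed in row 3; hence r3c2 = 3.
Row 3 already has 3, so r3c4 = 1.
Cage c needs sum 13, which forces r4c2 = 4.
Row 4 now contains 4; hence r4c4 = 3.
Column 2 already has 2; hence r1c2 = 1.
Column 4 already has 1, which forces r1c4 = 2.
Column 4 now contains 3; hence r2c4 = 4.
1 is placed in row 1, leaving r1c1 = 3.
The 4 cells of cage f must have sum 10, leaving r1c3 = 4.
Cage a's pair has product 3, which forces r2c1 = 1.
Row 2 already has 4, leaving r2c3 = 3.
Filled in: 3 1 4 2 / 1 2 3 4 / 4 3 2 1 / 2 4 1 3.

4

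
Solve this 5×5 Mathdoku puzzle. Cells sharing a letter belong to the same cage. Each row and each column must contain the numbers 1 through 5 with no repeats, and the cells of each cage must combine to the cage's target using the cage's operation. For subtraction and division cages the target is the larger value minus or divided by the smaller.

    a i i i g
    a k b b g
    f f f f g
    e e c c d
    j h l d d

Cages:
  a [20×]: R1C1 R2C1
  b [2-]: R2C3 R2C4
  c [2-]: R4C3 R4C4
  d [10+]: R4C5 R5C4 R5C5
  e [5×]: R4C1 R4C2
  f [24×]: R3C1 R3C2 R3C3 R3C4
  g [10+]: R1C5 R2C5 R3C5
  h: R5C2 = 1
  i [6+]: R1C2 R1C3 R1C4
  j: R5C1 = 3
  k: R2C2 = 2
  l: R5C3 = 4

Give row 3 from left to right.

2 4 3 1 5

Cage k is a single given cell, which forces R2C2 = 2.
Cage j is given, leaving R5C1 = 3.
H is a freebie, which forces R5C2 = 1.
L is a freebie; hence R5C3 = 4.
1 is placed in column 2, so R1C2 = 3.
Column 2 now contains 3, leaving R3C2 = 4.
Cage e's pair has product 5, so R4C1 = 1.
1 is placed in column 2, leaving R4C2 = 5.
The 3 cells of cage d must have sum 10; hence R4C5 = 3.
Column 1 now contains 1; hence R3C1 = 2.
Row 4 already has 3, leaving R4C3 = 2.
Row 4 already has 3, which forces R4C4 = 4.
2 is placed in column 3, so R1C3 = 1.
The 3 cells of cage i must have sum 6; hence R1C4 = 2.
1 is placed in column 3, so R3C3 = 3.
3 is placed in row 3, so R3C4 = 1.
1 is placed in row 3; hence R3C5 = 5.
Column 4 already has 2, so R5C4 = 5.
Column 5 already has 5, leaving R5C5 = 2.
Column 5 already has 5, so R1C5 = 4.
Column 3 already has 3; hence R2C3 = 5.
Column 4 now contains 5, leaving R2C4 = 3.
The 3 cells of cage g must have sum 10, so R2C5 = 1.
4 is placed in row 1, leaving R1C1 = 5.
Row 2 now contains 5, leaving R2C1 = 4.
Completed grid: 5 3 1 2 4 / 4 2 5 3 1 / 2 4 3 1 5 / 1 5 2 4 3 / 3 1 4 5 2.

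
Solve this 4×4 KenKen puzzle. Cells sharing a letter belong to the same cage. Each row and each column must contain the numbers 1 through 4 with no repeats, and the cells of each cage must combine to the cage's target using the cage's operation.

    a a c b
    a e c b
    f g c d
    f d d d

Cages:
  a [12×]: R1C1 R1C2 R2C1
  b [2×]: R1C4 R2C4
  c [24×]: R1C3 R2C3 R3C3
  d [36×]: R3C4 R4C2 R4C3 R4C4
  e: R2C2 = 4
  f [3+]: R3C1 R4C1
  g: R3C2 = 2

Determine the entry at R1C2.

1

Cage e is a single given cell, so R2C2 = 4.
Cage g is a single given cell; hence R3C2 = 2.
Cage d needs product 36; hence R3C4 = 3.
The 3 cells of cage a must have product 12, which forces R1C1 = 4.
2 is placed in row 3, leaving R3C1 = 1.
Row 3 already has 3, leaving R3C3 = 4.
The two cells of cage f must have sum 3, leaving R4C1 = 2.
Cage a has product 12, which forces R1C2 = 1.
Row 1 now contains 1, leaving R1C4 = 2.
Column 1 now contains 1; hence R2C1 = 3.
3 is placed in row 2, leaving R2C3 = 2.
2 is placed in column 4, which forces R2C4 = 1.
1 is placed in column 2; hence R4C2 = 3.
Row 4 now contains 3, leaving R4C3 = 1.
Cage d needs product 36, so R4C4 = 4.
Row 1 now contains 2, leaving R1C3 = 3.
The full grid is 4 1 3 2 / 3 4 2 1 / 1 2 4 3 / 2 3 1 4.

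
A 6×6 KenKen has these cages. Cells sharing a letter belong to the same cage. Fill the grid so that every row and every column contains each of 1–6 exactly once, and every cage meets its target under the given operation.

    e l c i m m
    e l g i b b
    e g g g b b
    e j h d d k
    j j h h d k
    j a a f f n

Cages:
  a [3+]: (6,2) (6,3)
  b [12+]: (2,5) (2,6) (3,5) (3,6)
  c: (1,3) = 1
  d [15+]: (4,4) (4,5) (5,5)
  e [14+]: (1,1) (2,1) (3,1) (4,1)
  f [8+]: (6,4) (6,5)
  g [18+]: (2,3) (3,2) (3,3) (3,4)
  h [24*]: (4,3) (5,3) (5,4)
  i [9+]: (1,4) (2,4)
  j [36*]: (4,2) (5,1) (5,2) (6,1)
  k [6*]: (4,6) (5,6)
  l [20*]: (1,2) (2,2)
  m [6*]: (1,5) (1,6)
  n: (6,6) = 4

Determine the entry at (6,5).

3

C is a freebie, so (1,3) = 1.
Column 3 already has 1, which forces (6,3) = 2.
Cage n is a single given cell, which forces (6,6) = 4.
Row 6 already has 2, leaving (6,2) = 1.
The only place for 5 in row 5 is (5,5).
The two cells of cage f must have sum 8, leaving (6,4) = 5.
5 is placed in column 5; hence (6,5) = 3.
3 is placed in column 5, which forces (1,5) = 2.
The two cells of cage m must have product 6, which forces (1,6) = 3.
The 4 cells of cage j must have product 36, so (5,1) = 1.
Row 5 already has 1, leaving (5,4) = 2.
Row 5 already has 2, which forces (5,6) = 6.
Row 6 now contains 3, leaving (6,1) = 6.
3 is placed in row 1; hence (1,4) = 6.
Cage i needs two cells with sum 9; hence (2,4) = 3.
Cage j has product 36; hence (4,2) = 2.
Column 4 already has 6, leaving (4,4) = 4.
4 is placed in row 4, which forces (4,5) = 6.
The two cells of cage k must have product 6; hence (4,6) = 1.
Row 5 already has 2, which forces (5,2) = 3.
3 is placed in row 5, which forces (5,3) = 4.
The 4 cells of cage g must have sum 18, leaving (2,3) = 6.
Cage g has sum 18, which forces (3,2) = 6.
Cage g has sum 18, so (3,3) = 5.
Column 4 already has 4; hence (3,4) = 1.
Row 3 now contains 1, leaving (3,5) = 4.
5 is placed in row 3, leaving (3,6) = 2.
4 is placed in row 4, which forces (4,3) = 3.
Cage e needs sum 14, so (1,1) = 4.
Row 1 now contains 4, which forces (1,2) = 5.
Cage e has sum 14, so (2,1) = 2.
Column 2 now contains 5; hence (2,2) = 4.
Column 5 now contains 4, so (2,5) = 1.
Column 6 already has 2, leaving (2,6) = 5.
Row 3 already has 2, so (3,1) = 3.
Row 4 now contains 3, which forces (4,1) = 5.
Filled in: 4 5 1 6 2 3 / 2 4 6 3 1 5 / 3 6 5 1 4 2 / 5 2 3 4 6 1 / 1 3 4 2 5 6 / 6 1 2 5 3 4.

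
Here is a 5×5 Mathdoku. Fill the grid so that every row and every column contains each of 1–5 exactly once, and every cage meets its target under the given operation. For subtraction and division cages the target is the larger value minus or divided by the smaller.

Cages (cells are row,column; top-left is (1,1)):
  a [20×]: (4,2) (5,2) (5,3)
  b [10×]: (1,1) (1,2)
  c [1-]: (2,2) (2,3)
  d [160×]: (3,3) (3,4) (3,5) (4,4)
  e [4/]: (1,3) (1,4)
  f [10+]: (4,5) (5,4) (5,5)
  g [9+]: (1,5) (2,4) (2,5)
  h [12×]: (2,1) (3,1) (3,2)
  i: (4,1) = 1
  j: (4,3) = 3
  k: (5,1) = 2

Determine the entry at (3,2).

I is a freebie, leaving (4,1) = 1.
Cage j is a single given cell, leaving (4,3) = 3.
The 4 cells of cage d must have product 160, leaving (4,4) = 4.
Cage k is given, so (5,1) = 2.
Column 1 now contains 2, which forces (1,1) = 5.
The two cells of cage b must have product 10, so (1,2) = 2.
Cage e needs two cells with quotient 4; hence (1,3) = 4.
Column 4 already has 4, leaving (1,4) = 1.
Row 1 now contains 1, so (1,5) = 3.
The 3 cells of cage h must have product 12, so (3,2) = 1.
Cage a has product 20; hence (4,2) = 5.
Row 4 already has 5; hence (4,5) = 2.
1 is placed in column 2, leaving (5,2) = 4.
Column 3 already has 4, which forces (5,3) = 1.
Row 5 already has 4, so (5,5) = 5.
4 is placed in column 2; hence (2,2) = 3.
Cage c needs two cells with difference 1, so (2,3) = 2.
Row 2 already has 2, leaving (2,4) = 5.
Column 3 now contains 2; hence (3,3) = 5.
5 is placed in column 4, so (3,4) = 2.
Column 5 now contains 5, leaving (3,5) = 4.
Row 5 already has 5; hence (5,4) = 3.
3 is placed in row 2, leaving (2,1) = 4.
Column 5 already has 4, leaving (2,5) = 1.
Row 3 already has 4; hence (3,1) = 3.
Filled in: 5 2 4 1 3 / 4 3 2 5 1 / 3 1 5 2 4 / 1 5 3 4 2 / 2 4 1 3 5.

1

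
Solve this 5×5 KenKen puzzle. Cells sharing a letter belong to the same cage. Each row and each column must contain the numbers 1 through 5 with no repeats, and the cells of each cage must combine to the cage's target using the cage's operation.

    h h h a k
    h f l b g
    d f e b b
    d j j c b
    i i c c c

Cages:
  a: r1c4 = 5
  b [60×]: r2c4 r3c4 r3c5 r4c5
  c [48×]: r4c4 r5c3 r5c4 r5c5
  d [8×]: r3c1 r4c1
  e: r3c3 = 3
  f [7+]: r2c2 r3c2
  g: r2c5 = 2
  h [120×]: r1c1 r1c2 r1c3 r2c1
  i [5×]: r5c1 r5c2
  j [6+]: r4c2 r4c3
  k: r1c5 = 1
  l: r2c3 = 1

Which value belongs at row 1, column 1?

Cage a is given, which forces r1c4 = 5.
K is a freebie, leaving r1c5 = 1.
Cage l is a single given cell, so r2c3 = 1.
Cage g is a single given cell; hence r2c5 = 2.
E is a freebie, which forces r3c3 = 3.
Cage h has product 120, so r2c1 = 5.
5 is placed in row 2; hence r2c2 = 3.
Row 2 now contains 3, leaving r2c4 = 4.
The 4 cells of cage b must have product 60; hence r3c4 = 1.
4 is placed in column 4, so r4c4 = 2.
5 is placed in column 1, which forces r5c1 = 1.
1 is placed in row 5, so r5c2 = 5.
Column 4 now contains 1, so r5c4 = 3.
3 is placed in row 5, leaving r5c5 = 4.
Cage h has product 120, leaving r1c1 = 3.
The two cells of cage d must have product 8, which forces r3c1 = 2.
Cage f's pair has sum 7, so r3c2 = 4.
Column 5 now contains 4, which forces r3c5 = 5.
2 is placed in row 4, which forces r4c1 = 4.
Cage j's pair has sum 6, leaving r4c2 = 1.
Cage j's pair has sum 6; hence r4c3 = 5.
The 4 cells of cage b must have product 60, leaving r4c5 = 3.
Row 5 now contains 4, leaving r5c3 = 2.
4 is placed in column 2; hence r1c2 = 2.
2 is placed in column 3, so r1c3 = 4.
Filled in: 3 2 4 5 1 / 5 3 1 4 2 / 2 4 3 1 5 / 4 1 5 2 3 / 1 5 2 3 4.

3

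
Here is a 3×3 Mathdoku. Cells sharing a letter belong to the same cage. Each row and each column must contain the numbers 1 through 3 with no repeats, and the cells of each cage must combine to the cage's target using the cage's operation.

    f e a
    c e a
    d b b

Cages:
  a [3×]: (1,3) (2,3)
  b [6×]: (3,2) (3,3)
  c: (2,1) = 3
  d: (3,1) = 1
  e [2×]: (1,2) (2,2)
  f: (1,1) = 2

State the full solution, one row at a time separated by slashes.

2 1 3 / 3 2 1 / 1 3 2

F is a freebie, so (1,1) = 2.
Row 1 already has 2, which forces (1,2) = 1.
Row 1 already has 1, which forces (1,3) = 3.
Cage c is given, so (2,1) = 3.
Column 2 now contains 1; hence (2,2) = 2.
Column 3 now contains 3, which forces (2,3) = 1.
Cage d is a single given cell, so (3,1) = 1.
2 is placed in column 2, so (3,2) = 3.
Column 3 now contains 3, so (3,3) = 2.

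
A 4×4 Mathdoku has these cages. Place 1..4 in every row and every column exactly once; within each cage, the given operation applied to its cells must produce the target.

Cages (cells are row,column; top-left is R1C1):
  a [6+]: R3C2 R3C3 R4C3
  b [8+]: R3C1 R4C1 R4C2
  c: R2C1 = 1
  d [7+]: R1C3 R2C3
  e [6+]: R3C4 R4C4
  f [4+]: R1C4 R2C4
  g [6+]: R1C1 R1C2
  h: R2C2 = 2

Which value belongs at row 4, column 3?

2

C is a freebie, which forces R2C1 = 1.
Cage h is a single given cell, which forces R2C2 = 2.
1 is placed in row 2; hence R2C4 = 3.
Cage g needs two cells with sum 6, leaving R1C1 = 2.
Column 2 now contains 2; hence R1C2 = 4.
Cage d needs two cells with sum 7, which forces R1C3 = 3.
3 is placed in column 4, leaving R1C4 = 1.
Row 2 already has 3, so R2C3 = 4.
The 3 cells of cage a must have sum 6, leaving R3C2 = 3.
Cage b has sum 8, so R4C2 = 1.
1 is placed in row 4, which forces R4C3 = 2.
2 is placed in row 4, leaving R4C4 = 4.
Row 3 now contains 3, leaving R3C1 = 4.
Column 3 now contains 2, so R3C3 = 1.
4 is placed in column 4, which forces R3C4 = 2.
Row 4 now contains 4; hence R4C1 = 3.
Filled in: 2 4 3 1 / 1 2 4 3 / 4 3 1 2 / 3 1 2 4.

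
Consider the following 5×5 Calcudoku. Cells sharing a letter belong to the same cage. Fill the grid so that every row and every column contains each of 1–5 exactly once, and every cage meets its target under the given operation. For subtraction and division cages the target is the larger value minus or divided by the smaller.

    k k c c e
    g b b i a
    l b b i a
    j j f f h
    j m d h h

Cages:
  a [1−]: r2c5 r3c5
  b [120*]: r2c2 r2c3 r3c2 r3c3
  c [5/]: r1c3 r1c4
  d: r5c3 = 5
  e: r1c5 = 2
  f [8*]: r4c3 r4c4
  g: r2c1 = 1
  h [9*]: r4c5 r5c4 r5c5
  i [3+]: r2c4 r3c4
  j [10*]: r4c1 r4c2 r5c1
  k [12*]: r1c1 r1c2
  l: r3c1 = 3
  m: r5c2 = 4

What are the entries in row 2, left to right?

Cage e is given, leaving r1c5 = 2.
Cage g is given, so r2c1 = 1.
Row 2 now contains 1, so r2c4 = 2.
Cage l is a single given cell, leaving r3c1 = 3.
Column 4 now contains 2, so r3c4 = 1.
Column 4 now contains 2, leaving r4c4 = 4.
The 3 cells of cage h must have product 9, which forces r4c5 = 3.
M is a freebie; hence r5c2 = 4.
D is a freebie, leaving r5c3 = 5.
The 3 cells of cage h must have product 9, so r5c4 = 3.
Cage h has product 9, which forces r5c5 = 1.
Column 1 already has 3, which forces r1c1 = 4.
4 is placed in column 2, leaving r1c2 = 3.
Column 3 already has 5, which forces r1c3 = 1.
Column 4 already has 1, which forces r1c4 = 5.
Column 2 now contains 3, leaving r2c2 = 5.
5 is placed in row 2; hence r2c5 = 4.
5 is placed in column 2, leaving r3c2 = 2.
Row 3 now contains 2, which forces r3c3 = 4.
Column 5 now contains 4, which forces r3c5 = 5.
Cage j needs product 10, which forces r4c1 = 5.
Cage j has product 10, so r4c2 = 1.
4 is placed in row 4, which forces r4c3 = 2.
5 is placed in row 5, which forces r5c1 = 2.
4 is placed in row 2; hence r2c3 = 3.
Completed grid: 4 3 1 5 2 / 1 5 3 2 4 / 3 2 4 1 5 / 5 1 2 4 3 / 2 4 5 3 1.

1 5 3 2 4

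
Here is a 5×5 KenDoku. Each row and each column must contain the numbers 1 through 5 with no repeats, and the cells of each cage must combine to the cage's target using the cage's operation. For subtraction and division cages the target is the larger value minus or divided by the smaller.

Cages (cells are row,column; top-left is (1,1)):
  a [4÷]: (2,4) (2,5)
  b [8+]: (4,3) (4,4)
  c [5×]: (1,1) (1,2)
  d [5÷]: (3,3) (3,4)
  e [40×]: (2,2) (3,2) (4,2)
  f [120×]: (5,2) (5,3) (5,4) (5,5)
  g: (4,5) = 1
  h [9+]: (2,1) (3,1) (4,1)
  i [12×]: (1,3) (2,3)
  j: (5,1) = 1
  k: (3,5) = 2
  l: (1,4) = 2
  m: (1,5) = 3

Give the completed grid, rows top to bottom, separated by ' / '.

Cage l is given, leaving (1,4) = 2.
M is a freebie; hence (1,5) = 3.
Cage k is a single given cell, so (3,5) = 2.
Cage g is a single given cell; hence (4,5) = 1.
J is a freebie; hence (5,1) = 1.
1 is placed in column 1, so (1,1) = 5.
Cage c's pair has product 5, so (1,2) = 1.
3 is placed in row 1, so (1,3) = 4.
The two cells of cage i must have product 12, so (2,3) = 3.
The two cells of cage a must have quotient 4, so (2,4) = 1.
Column 5 already has 1, which forces (2,5) = 4.
Column 4 already has 1, which forces (3,4) = 5.
3 is placed in column 3; hence (4,3) = 5.
Column 4 now contains 5; hence (4,4) = 3.
Column 3 now contains 5, which forces (5,3) = 2.
Column 4 now contains 3, leaving (5,4) = 4.
Column 5 now contains 4, leaving (5,5) = 5.
Row 2 now contains 4, so (2,1) = 2.
Cage e needs product 40, so (2,2) = 5.
Cage h has sum 9, leaving (3,1) = 3.
5 is placed in row 3, so (3,2) = 4.
5 is placed in row 3, so (3,3) = 1.
The 3 cells of cage h must have sum 9; hence (4,1) = 4.
Cage e needs product 40, which forces (4,2) = 2.
Row 5 now contains 5, which forces (5,2) = 3.

5 1 4 2 3 / 2 5 3 1 4 / 3 4 1 5 2 / 4 2 5 3 1 / 1 3 2 4 5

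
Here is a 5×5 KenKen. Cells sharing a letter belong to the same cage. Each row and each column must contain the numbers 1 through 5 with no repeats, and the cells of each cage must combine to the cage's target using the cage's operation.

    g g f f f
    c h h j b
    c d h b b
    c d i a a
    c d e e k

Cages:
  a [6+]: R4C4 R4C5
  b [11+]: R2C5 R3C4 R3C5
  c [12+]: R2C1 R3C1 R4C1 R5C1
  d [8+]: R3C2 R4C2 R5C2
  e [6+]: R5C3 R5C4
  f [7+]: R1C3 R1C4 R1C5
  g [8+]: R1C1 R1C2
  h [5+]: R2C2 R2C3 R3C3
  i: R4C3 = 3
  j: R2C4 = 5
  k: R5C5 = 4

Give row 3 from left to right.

1 4 2 3 5

Cage j is a single given cell; hence R2C4 = 5.
I is a freebie, so R4C3 = 3.
Cage k is given; hence R5C5 = 4.
Cage h needs sum 5, which forces R2C2 = 2.
3 is placed in column 3, leaving R2C3 = 1.
Row 2 now contains 2, which forces R2C5 = 3.
Cage h needs sum 5, so R3C3 = 2.
Cage b has sum 11, so R3C5 = 5.
Column 5 now contains 5, so R4C5 = 2.
Cage e's pair has sum 6, leaving R5C3 = 5.
Cage e needs two cells with sum 6; hence R5C4 = 1.
2 is placed in column 3; hence R1C3 = 4.
Cage f has sum 7, which forces R1C4 = 2.
Column 5 already has 2, leaving R1C5 = 1.
Row 2 already has 1, which forces R2C1 = 4.
Cage c needs sum 12, so R3C1 = 1.
Row 3 now contains 1, so R3C2 = 4.
Cage b needs sum 11, leaving R3C4 = 3.
Cage c has sum 12, which forces R4C1 = 5.
Column 2 already has 4, which forces R4C2 = 1.
Column 4 now contains 1; hence R4C4 = 4.
Row 5 now contains 1; hence R5C1 = 2.
Row 5 now contains 1, leaving R5C2 = 3.
5 is placed in column 1, which forces R1C1 = 3.
3 is placed in column 2, so R1C2 = 5.
Filled in: 3 5 4 2 1 / 4 2 1 5 3 / 1 4 2 3 5 / 5 1 3 4 2 / 2 3 5 1 4.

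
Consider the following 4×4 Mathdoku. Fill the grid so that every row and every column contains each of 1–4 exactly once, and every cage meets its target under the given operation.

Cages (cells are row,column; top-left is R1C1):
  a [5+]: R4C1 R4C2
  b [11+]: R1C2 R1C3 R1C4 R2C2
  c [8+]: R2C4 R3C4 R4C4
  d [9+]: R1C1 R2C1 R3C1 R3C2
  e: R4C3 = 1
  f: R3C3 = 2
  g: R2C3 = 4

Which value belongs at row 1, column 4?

2

Cage g is given, which forces R2C3 = 4.
Cage f is a single given cell, which forces R3C3 = 2.
Cage e is a single given cell, which forces R4C3 = 1.
1 is placed in column 3; hence R1C3 = 3.
Row 2 needs a 2, and only R2C2 is open for it.
The 4 cells of cage b must have sum 11, which forces R1C2 = 4.
Cage b has sum 11, which forces R1C4 = 2.
Cage a's pair has sum 5, so R4C1 = 2.
Column 2 now contains 2, leaving R4C2 = 3.
3 is placed in row 4, so R4C4 = 4.
2 is placed in row 1; hence R1C1 = 1.
The 4 cells of cage d must have sum 9, which forces R2C1 = 3.
Row 2 now contains 3, leaving R2C4 = 1.
Cage d needs sum 9, leaving R3C1 = 4.
Column 2 already has 3, so R3C2 = 1.
1 is placed in column 4, leaving R3C4 = 3.
Completed grid: 1 4 3 2 / 3 2 4 1 / 4 1 2 3 / 2 3 1 4.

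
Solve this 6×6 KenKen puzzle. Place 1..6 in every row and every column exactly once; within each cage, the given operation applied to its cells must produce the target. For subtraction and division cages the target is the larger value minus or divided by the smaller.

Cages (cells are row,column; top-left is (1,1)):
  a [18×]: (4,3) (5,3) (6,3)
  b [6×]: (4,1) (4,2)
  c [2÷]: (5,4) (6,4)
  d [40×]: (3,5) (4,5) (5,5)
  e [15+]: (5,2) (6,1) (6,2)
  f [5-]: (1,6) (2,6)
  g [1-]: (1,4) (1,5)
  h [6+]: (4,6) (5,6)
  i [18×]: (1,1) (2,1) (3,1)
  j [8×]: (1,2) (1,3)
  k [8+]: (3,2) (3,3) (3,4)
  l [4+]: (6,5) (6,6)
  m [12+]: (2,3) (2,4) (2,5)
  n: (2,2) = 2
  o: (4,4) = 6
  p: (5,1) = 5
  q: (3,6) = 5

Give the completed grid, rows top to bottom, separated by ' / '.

Cage n is a single given cell, which forces (2,2) = 2.
Cage q is given, leaving (3,6) = 5.
O is a freebie; hence (4,4) = 6.
Cage p is given; hence (5,1) = 5.
Column 2 now contains 2, leaving (1,2) = 4.
Cage j needs two cells with product 8; hence (1,3) = 2.
Cage b's pair has product 6, leaving (4,1) = 2.
Cage b needs two cells with product 6, which forces (4,2) = 3.
3 is placed in row 4, which forces (4,3) = 1.
Cage d needs product 40; hence (4,5) = 5.
Row 4 already has 2; hence (4,6) = 4.
Column 2 already has 4, leaving (5,2) = 6.
6 is placed in row 5, so (5,3) = 3.
Column 6 already has 4, which forces (5,6) = 2.
3 is placed in column 2; hence (6,2) = 5.
Column 3 already has 3; hence (6,3) = 6.
Cage g needs two cells with difference 1; hence (1,4) = 5.
Cage g needs two cells with difference 1, which forces (1,5) = 6.
Row 1 now contains 6, which forces (1,6) = 1.
1 is placed in column 6, leaving (2,6) = 6.
3 is placed in column 2, which forces (3,2) = 1.
Column 3 already has 3, which forces (3,3) = 4.
The 3 cells of cage k must have sum 8, leaving (3,4) = 3.
Cage d needs product 40; hence (3,5) = 2.
Row 5 now contains 2, so (5,5) = 4.
6 is placed in row 6, so (6,1) = 4.
The two cells of cage c must have quotient 2, which forces (6,4) = 2.
1 is placed in column 6, leaving (6,6) = 3.
Row 1 already has 1, so (1,1) = 3.
Cage i has product 18, leaving (2,1) = 1.
Column 3 already has 4, leaving (2,3) = 5.
Cage m needs sum 12, so (2,4) = 4.
Column 5 already has 4, leaving (2,5) = 3.
Row 3 already has 3, leaving (3,1) = 6.
4 is placed in row 5, which forces (5,4) = 1.
Row 6 already has 3, leaving (6,5) = 1.

3 4 2 5 6 1 / 1 2 5 4 3 6 / 6 1 4 3 2 5 / 2 3 1 6 5 4 / 5 6 3 1 4 2 / 4 5 6 2 1 3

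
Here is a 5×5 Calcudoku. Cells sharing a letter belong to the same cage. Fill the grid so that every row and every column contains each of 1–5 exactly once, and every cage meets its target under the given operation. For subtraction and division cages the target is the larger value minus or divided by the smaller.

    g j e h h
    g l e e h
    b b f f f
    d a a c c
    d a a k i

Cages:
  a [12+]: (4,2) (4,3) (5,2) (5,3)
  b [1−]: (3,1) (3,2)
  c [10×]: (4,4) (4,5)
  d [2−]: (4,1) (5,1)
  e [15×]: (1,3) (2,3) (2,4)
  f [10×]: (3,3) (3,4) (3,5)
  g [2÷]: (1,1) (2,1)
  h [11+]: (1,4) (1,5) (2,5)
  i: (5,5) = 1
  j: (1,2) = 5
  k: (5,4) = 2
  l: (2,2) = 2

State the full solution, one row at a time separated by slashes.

2 5 1 4 3 / 1 2 5 3 4 / 4 3 2 1 5 / 3 1 4 5 2 / 5 4 3 2 1

Cage j is given, so (1,2) = 5.
Cage l is given, leaving (2,2) = 2.
K is a freebie; hence (5,4) = 2.
Cage i is given, so (5,5) = 1.
The two cells of cage g must have quotient 2; hence (1,1) = 2.
Cage h needs sum 11, so (1,4) = 4.
Row 1 already has 2, which forces (1,5) = 3.
Column 4 now contains 2, leaving (4,4) = 5.
Cage c needs two cells with product 10, leaving (4,5) = 2.
Row 1 already has 3; hence (1,3) = 1.
Cage e has product 15, leaving (2,3) = 5.
The 3 cells of cage e must have product 15, so (2,4) = 3.
The 3 cells of cage h must have sum 11, so (2,5) = 4.
The 3 cells of cage f must have product 10, which forces (3,3) = 2.
Column 4 already has 5, so (3,4) = 1.
Column 5 now contains 2; hence (3,5) = 5.
Row 2 already has 4; hence (2,1) = 1.
Column 1 already has 1; hence (4,1) = 3.
Cage a has sum 12; hence (4,2) = 1.
The 4 cells of cage a must have sum 12; hence (4,3) = 4.
3 is placed in column 1, which forces (5,1) = 5.
Cage a needs sum 12, so (5,2) = 4.
Cage a needs sum 12, which forces (5,3) = 3.
3 is placed in column 1; hence (3,1) = 4.
Column 2 now contains 4, which forces (3,2) = 3.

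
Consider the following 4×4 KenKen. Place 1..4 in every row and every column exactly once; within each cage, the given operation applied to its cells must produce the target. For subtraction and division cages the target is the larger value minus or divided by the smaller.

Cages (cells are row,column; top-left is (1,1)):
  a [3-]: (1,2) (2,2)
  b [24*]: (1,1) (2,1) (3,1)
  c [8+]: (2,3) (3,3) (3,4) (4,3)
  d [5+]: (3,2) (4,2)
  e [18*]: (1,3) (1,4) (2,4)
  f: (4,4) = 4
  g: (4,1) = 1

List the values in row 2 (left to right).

The 3 cells of cage e must have product 18, which forces (1,3) = 3.
Cage e needs product 18; hence (1,4) = 2.
Cage e needs product 18, which forces (2,4) = 3.
2 is placed in column 4, which forces (3,4) = 1.
G is a freebie; hence (4,1) = 1.
Cage f is a single given cell, so (4,4) = 4.
Row 1 already has 2, so (1,1) = 4.
4 is placed in row 1; hence (1,2) = 1.
Cage b needs product 24, which forces (2,1) = 2.
Column 2 already has 1, so (2,2) = 4.
The 4 cells of cage c must have sum 8; hence (2,3) = 1.
Cage b has product 24, so (3,1) = 3.
Row 3 already has 3, leaving (3,2) = 2.
Cage c has sum 8, so (3,3) = 4.
Column 2 already has 2, which forces (4,2) = 3.
4 is placed in row 4, leaving (4,3) = 2.
Completed grid: 4 1 3 2 / 2 4 1 3 / 3 2 4 1 / 1 3 2 4.

2 4 1 3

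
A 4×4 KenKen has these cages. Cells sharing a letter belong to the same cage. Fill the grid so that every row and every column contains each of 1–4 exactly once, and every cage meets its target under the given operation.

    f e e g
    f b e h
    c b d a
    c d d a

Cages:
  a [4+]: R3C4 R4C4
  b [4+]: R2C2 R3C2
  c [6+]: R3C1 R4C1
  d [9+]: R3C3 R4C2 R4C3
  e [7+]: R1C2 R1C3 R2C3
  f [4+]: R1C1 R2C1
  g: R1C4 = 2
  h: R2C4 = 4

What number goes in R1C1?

Cage g is a single given cell, which forces R1C4 = 2.
Cage h is given, so R2C4 = 4.
In row 2, 2 can only go at R2C3, so R2C3 = 2.
Row 1 needs a 3, and only R1C1 is open for it.
Column 1 already has 3; hence R2C1 = 1.
Row 2 now contains 1, so R2C2 = 3.
Column 2 already has 3; hence R3C2 = 1.
Row 3 now contains 1, leaving R3C4 = 3.
Column 4 now contains 3, which forces R4C4 = 1.
Column 2 now contains 1, which forces R1C2 = 4.
The 3 cells of cage e must have sum 7; hence R1C3 = 1.
Row 3 already has 3; hence R3C3 = 4.
The 3 cells of cage d must have sum 9; hence R4C2 = 2.
Cage d needs sum 9; hence R4C3 = 3.
4 is placed in row 3, leaving R3C1 = 2.
2 is placed in row 4, so R4C1 = 4.
Completed grid: 3 4 1 2 / 1 3 2 4 / 2 1 4 3 / 4 2 3 1.

3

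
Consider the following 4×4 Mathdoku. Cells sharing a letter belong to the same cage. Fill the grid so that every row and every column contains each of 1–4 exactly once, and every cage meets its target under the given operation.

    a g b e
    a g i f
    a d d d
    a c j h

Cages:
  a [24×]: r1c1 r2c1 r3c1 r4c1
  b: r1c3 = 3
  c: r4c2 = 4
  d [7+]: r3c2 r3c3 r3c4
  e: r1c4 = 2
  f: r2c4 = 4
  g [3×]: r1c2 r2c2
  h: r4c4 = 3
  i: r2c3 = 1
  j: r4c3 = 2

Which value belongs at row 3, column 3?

Cage b is given; hence r1c3 = 3.
Cage e is a single given cell, leaving r1c4 = 2.
I is a freebie, so r2c3 = 1.
F is a freebie, leaving r2c4 = 4.
Column 4 already has 4, so r3c4 = 1.
C is a freebie; hence r4c2 = 4.
Cage j is given; hence r4c3 = 2.
Cage h is a single given cell, which forces r4c4 = 3.
Cage a has product 24, so r1c1 = 4.
Row 1 now contains 3, so r1c2 = 1.
1 is placed in row 2; hence r2c2 = 3.
Column 2 now contains 4, leaving r3c2 = 2.
Column 3 now contains 2, so r3c3 = 4.
Row 4 now contains 3, leaving r4c1 = 1.
3 is placed in row 2, so r2c1 = 2.
Row 3 already has 2; hence r3c1 = 3.
Filled in: 4 1 3 2 / 2 3 1 4 / 3 2 4 1 / 1 4 2 3.

4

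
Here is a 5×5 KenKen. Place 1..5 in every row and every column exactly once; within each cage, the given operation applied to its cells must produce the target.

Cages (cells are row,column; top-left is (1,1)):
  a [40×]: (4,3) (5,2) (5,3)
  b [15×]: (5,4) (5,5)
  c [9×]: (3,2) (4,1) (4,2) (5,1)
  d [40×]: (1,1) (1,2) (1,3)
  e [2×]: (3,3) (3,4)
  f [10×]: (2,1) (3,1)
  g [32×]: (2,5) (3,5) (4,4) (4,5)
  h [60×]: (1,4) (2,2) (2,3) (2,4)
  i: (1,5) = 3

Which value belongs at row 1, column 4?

I is a freebie, leaving (1,5) = 3.
Cage g has product 32, so (4,4) = 4.
Column 5 now contains 3, which forces (5,5) = 5.
Cage a has product 40, leaving (4,3) = 5.
Row 5 already has 5, so (5,4) = 3.
Cage c needs product 9, so (3,2) = 3.
The 4 cells of cage c must have product 9; hence (4,1) = 3.
Cage c needs product 9, so (4,2) = 1.
Row 4 already has 1, so (4,5) = 2.
Row 5 now contains 3, so (5,1) = 1.
Cage h has product 60; hence (2,3) = 3.
Row 1 needs a 1, and only (1,4) is open for it.
The 4 cells of cage h must have product 60, which forces (2,2) = 4.
Column 4 now contains 1, so (2,4) = 5.
Row 2 now contains 4, which forces (2,5) = 1.
The two cells of cage e must have product 2, leaving (3,3) = 1.
Column 4 now contains 1; hence (3,4) = 2.
Column 5 already has 1, so (3,5) = 4.
Column 2 now contains 4, so (5,2) = 2.
Row 5 already has 2, so (5,3) = 4.
Cage d needs product 40; hence (1,1) = 4.
Column 2 now contains 2; hence (1,2) = 5.
Column 3 now contains 4; hence (1,3) = 2.
5 is placed in row 2, leaving (2,1) = 2.
Row 3 already has 2, which forces (3,1) = 5.
Completed grid: 4 5 2 1 3 / 2 4 3 5 1 / 5 3 1 2 4 / 3 1 5 4 2 / 1 2 4 3 5.

1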